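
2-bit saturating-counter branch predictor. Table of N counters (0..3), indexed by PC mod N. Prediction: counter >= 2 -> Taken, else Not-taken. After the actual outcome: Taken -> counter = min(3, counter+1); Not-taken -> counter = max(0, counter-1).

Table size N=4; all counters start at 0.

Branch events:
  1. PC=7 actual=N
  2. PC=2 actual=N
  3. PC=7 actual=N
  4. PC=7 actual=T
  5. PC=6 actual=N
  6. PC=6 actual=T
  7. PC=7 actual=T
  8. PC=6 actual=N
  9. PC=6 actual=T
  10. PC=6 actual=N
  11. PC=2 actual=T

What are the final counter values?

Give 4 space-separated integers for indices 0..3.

Answer: 0 0 1 2

Derivation:
Ev 1: PC=7 idx=3 pred=N actual=N -> ctr[3]=0
Ev 2: PC=2 idx=2 pred=N actual=N -> ctr[2]=0
Ev 3: PC=7 idx=3 pred=N actual=N -> ctr[3]=0
Ev 4: PC=7 idx=3 pred=N actual=T -> ctr[3]=1
Ev 5: PC=6 idx=2 pred=N actual=N -> ctr[2]=0
Ev 6: PC=6 idx=2 pred=N actual=T -> ctr[2]=1
Ev 7: PC=7 idx=3 pred=N actual=T -> ctr[3]=2
Ev 8: PC=6 idx=2 pred=N actual=N -> ctr[2]=0
Ev 9: PC=6 idx=2 pred=N actual=T -> ctr[2]=1
Ev 10: PC=6 idx=2 pred=N actual=N -> ctr[2]=0
Ev 11: PC=2 idx=2 pred=N actual=T -> ctr[2]=1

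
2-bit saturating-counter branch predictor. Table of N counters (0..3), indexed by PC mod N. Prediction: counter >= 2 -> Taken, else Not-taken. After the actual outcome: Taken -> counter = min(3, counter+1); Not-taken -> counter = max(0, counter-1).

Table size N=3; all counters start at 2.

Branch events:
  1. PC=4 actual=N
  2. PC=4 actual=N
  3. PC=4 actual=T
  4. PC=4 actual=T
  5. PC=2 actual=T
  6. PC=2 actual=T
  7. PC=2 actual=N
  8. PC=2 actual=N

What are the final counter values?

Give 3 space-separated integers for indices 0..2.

Answer: 2 2 1

Derivation:
Ev 1: PC=4 idx=1 pred=T actual=N -> ctr[1]=1
Ev 2: PC=4 idx=1 pred=N actual=N -> ctr[1]=0
Ev 3: PC=4 idx=1 pred=N actual=T -> ctr[1]=1
Ev 4: PC=4 idx=1 pred=N actual=T -> ctr[1]=2
Ev 5: PC=2 idx=2 pred=T actual=T -> ctr[2]=3
Ev 6: PC=2 idx=2 pred=T actual=T -> ctr[2]=3
Ev 7: PC=2 idx=2 pred=T actual=N -> ctr[2]=2
Ev 8: PC=2 idx=2 pred=T actual=N -> ctr[2]=1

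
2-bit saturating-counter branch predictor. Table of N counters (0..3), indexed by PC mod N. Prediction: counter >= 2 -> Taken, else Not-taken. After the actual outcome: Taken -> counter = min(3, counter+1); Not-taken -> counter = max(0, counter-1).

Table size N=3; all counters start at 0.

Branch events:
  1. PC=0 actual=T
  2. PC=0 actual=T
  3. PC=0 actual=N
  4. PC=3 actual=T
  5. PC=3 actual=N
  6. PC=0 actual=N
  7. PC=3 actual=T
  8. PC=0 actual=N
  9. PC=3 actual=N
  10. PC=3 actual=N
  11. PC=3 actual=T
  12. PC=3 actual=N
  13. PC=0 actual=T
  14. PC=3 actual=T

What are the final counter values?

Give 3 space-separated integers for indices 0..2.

Answer: 2 0 0

Derivation:
Ev 1: PC=0 idx=0 pred=N actual=T -> ctr[0]=1
Ev 2: PC=0 idx=0 pred=N actual=T -> ctr[0]=2
Ev 3: PC=0 idx=0 pred=T actual=N -> ctr[0]=1
Ev 4: PC=3 idx=0 pred=N actual=T -> ctr[0]=2
Ev 5: PC=3 idx=0 pred=T actual=N -> ctr[0]=1
Ev 6: PC=0 idx=0 pred=N actual=N -> ctr[0]=0
Ev 7: PC=3 idx=0 pred=N actual=T -> ctr[0]=1
Ev 8: PC=0 idx=0 pred=N actual=N -> ctr[0]=0
Ev 9: PC=3 idx=0 pred=N actual=N -> ctr[0]=0
Ev 10: PC=3 idx=0 pred=N actual=N -> ctr[0]=0
Ev 11: PC=3 idx=0 pred=N actual=T -> ctr[0]=1
Ev 12: PC=3 idx=0 pred=N actual=N -> ctr[0]=0
Ev 13: PC=0 idx=0 pred=N actual=T -> ctr[0]=1
Ev 14: PC=3 idx=0 pred=N actual=T -> ctr[0]=2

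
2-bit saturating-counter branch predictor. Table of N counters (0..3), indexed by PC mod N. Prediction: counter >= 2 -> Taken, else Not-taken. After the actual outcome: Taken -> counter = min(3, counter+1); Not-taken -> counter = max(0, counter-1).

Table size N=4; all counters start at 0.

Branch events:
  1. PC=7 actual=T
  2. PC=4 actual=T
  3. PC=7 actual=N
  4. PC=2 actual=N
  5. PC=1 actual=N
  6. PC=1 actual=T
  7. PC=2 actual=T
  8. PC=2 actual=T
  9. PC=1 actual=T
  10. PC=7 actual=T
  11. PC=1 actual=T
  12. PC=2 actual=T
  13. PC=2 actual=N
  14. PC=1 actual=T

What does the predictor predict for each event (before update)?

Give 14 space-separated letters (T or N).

Answer: N N N N N N N N N N T T T T

Derivation:
Ev 1: PC=7 idx=3 pred=N actual=T -> ctr[3]=1
Ev 2: PC=4 idx=0 pred=N actual=T -> ctr[0]=1
Ev 3: PC=7 idx=3 pred=N actual=N -> ctr[3]=0
Ev 4: PC=2 idx=2 pred=N actual=N -> ctr[2]=0
Ev 5: PC=1 idx=1 pred=N actual=N -> ctr[1]=0
Ev 6: PC=1 idx=1 pred=N actual=T -> ctr[1]=1
Ev 7: PC=2 idx=2 pred=N actual=T -> ctr[2]=1
Ev 8: PC=2 idx=2 pred=N actual=T -> ctr[2]=2
Ev 9: PC=1 idx=1 pred=N actual=T -> ctr[1]=2
Ev 10: PC=7 idx=3 pred=N actual=T -> ctr[3]=1
Ev 11: PC=1 idx=1 pred=T actual=T -> ctr[1]=3
Ev 12: PC=2 idx=2 pred=T actual=T -> ctr[2]=3
Ev 13: PC=2 idx=2 pred=T actual=N -> ctr[2]=2
Ev 14: PC=1 idx=1 pred=T actual=T -> ctr[1]=3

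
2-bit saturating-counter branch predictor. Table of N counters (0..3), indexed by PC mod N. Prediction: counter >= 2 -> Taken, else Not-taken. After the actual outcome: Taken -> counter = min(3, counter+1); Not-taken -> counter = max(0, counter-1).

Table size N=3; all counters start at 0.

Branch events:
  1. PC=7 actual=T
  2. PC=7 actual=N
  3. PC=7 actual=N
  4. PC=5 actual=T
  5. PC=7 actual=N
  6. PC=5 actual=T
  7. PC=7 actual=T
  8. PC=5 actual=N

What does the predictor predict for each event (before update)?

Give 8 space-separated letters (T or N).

Ev 1: PC=7 idx=1 pred=N actual=T -> ctr[1]=1
Ev 2: PC=7 idx=1 pred=N actual=N -> ctr[1]=0
Ev 3: PC=7 idx=1 pred=N actual=N -> ctr[1]=0
Ev 4: PC=5 idx=2 pred=N actual=T -> ctr[2]=1
Ev 5: PC=7 idx=1 pred=N actual=N -> ctr[1]=0
Ev 6: PC=5 idx=2 pred=N actual=T -> ctr[2]=2
Ev 7: PC=7 idx=1 pred=N actual=T -> ctr[1]=1
Ev 8: PC=5 idx=2 pred=T actual=N -> ctr[2]=1

Answer: N N N N N N N T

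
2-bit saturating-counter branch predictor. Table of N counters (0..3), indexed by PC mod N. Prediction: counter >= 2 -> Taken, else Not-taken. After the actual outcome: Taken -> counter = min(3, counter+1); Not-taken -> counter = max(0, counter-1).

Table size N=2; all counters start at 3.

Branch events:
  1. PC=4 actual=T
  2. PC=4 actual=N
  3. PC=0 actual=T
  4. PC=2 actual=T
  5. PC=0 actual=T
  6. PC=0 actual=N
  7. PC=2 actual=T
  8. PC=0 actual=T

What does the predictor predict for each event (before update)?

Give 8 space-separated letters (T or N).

Ev 1: PC=4 idx=0 pred=T actual=T -> ctr[0]=3
Ev 2: PC=4 idx=0 pred=T actual=N -> ctr[0]=2
Ev 3: PC=0 idx=0 pred=T actual=T -> ctr[0]=3
Ev 4: PC=2 idx=0 pred=T actual=T -> ctr[0]=3
Ev 5: PC=0 idx=0 pred=T actual=T -> ctr[0]=3
Ev 6: PC=0 idx=0 pred=T actual=N -> ctr[0]=2
Ev 7: PC=2 idx=0 pred=T actual=T -> ctr[0]=3
Ev 8: PC=0 idx=0 pred=T actual=T -> ctr[0]=3

Answer: T T T T T T T T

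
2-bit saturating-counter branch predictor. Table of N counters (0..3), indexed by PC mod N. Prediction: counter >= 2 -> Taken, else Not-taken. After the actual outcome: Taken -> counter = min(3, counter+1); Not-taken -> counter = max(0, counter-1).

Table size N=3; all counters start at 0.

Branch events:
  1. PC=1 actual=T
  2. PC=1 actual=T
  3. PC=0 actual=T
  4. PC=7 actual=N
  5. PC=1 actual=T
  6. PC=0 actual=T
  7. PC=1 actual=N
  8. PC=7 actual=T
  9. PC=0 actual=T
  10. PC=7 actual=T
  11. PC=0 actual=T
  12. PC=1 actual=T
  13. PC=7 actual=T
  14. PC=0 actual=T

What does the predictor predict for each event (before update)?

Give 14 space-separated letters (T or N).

Answer: N N N T N N T N T T T T T T

Derivation:
Ev 1: PC=1 idx=1 pred=N actual=T -> ctr[1]=1
Ev 2: PC=1 idx=1 pred=N actual=T -> ctr[1]=2
Ev 3: PC=0 idx=0 pred=N actual=T -> ctr[0]=1
Ev 4: PC=7 idx=1 pred=T actual=N -> ctr[1]=1
Ev 5: PC=1 idx=1 pred=N actual=T -> ctr[1]=2
Ev 6: PC=0 idx=0 pred=N actual=T -> ctr[0]=2
Ev 7: PC=1 idx=1 pred=T actual=N -> ctr[1]=1
Ev 8: PC=7 idx=1 pred=N actual=T -> ctr[1]=2
Ev 9: PC=0 idx=0 pred=T actual=T -> ctr[0]=3
Ev 10: PC=7 idx=1 pred=T actual=T -> ctr[1]=3
Ev 11: PC=0 idx=0 pred=T actual=T -> ctr[0]=3
Ev 12: PC=1 idx=1 pred=T actual=T -> ctr[1]=3
Ev 13: PC=7 idx=1 pred=T actual=T -> ctr[1]=3
Ev 14: PC=0 idx=0 pred=T actual=T -> ctr[0]=3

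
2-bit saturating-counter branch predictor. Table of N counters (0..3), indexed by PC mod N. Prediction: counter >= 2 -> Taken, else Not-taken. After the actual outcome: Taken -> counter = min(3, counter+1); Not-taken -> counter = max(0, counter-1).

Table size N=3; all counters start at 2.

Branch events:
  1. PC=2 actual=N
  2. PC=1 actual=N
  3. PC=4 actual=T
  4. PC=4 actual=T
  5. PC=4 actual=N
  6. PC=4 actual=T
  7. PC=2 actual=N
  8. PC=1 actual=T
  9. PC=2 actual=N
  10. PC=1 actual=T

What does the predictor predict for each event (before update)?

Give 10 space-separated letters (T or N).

Answer: T T N T T T N T N T

Derivation:
Ev 1: PC=2 idx=2 pred=T actual=N -> ctr[2]=1
Ev 2: PC=1 idx=1 pred=T actual=N -> ctr[1]=1
Ev 3: PC=4 idx=1 pred=N actual=T -> ctr[1]=2
Ev 4: PC=4 idx=1 pred=T actual=T -> ctr[1]=3
Ev 5: PC=4 idx=1 pred=T actual=N -> ctr[1]=2
Ev 6: PC=4 idx=1 pred=T actual=T -> ctr[1]=3
Ev 7: PC=2 idx=2 pred=N actual=N -> ctr[2]=0
Ev 8: PC=1 idx=1 pred=T actual=T -> ctr[1]=3
Ev 9: PC=2 idx=2 pred=N actual=N -> ctr[2]=0
Ev 10: PC=1 idx=1 pred=T actual=T -> ctr[1]=3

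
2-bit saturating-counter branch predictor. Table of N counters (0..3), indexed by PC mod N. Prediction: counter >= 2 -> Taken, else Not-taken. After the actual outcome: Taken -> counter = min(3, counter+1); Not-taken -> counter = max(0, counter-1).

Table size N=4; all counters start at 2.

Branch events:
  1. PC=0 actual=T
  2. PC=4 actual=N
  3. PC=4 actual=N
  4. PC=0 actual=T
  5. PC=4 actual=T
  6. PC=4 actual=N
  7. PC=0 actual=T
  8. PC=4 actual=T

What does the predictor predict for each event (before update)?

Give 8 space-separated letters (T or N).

Ev 1: PC=0 idx=0 pred=T actual=T -> ctr[0]=3
Ev 2: PC=4 idx=0 pred=T actual=N -> ctr[0]=2
Ev 3: PC=4 idx=0 pred=T actual=N -> ctr[0]=1
Ev 4: PC=0 idx=0 pred=N actual=T -> ctr[0]=2
Ev 5: PC=4 idx=0 pred=T actual=T -> ctr[0]=3
Ev 6: PC=4 idx=0 pred=T actual=N -> ctr[0]=2
Ev 7: PC=0 idx=0 pred=T actual=T -> ctr[0]=3
Ev 8: PC=4 idx=0 pred=T actual=T -> ctr[0]=3

Answer: T T T N T T T T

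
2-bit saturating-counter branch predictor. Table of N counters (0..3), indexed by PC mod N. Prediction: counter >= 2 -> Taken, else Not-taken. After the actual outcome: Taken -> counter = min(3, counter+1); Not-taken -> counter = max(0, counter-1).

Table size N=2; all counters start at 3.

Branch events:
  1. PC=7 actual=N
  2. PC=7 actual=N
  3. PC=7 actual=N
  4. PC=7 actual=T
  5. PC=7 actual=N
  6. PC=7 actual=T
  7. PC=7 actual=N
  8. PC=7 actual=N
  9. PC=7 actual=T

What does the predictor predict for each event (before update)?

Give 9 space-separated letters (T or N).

Ev 1: PC=7 idx=1 pred=T actual=N -> ctr[1]=2
Ev 2: PC=7 idx=1 pred=T actual=N -> ctr[1]=1
Ev 3: PC=7 idx=1 pred=N actual=N -> ctr[1]=0
Ev 4: PC=7 idx=1 pred=N actual=T -> ctr[1]=1
Ev 5: PC=7 idx=1 pred=N actual=N -> ctr[1]=0
Ev 6: PC=7 idx=1 pred=N actual=T -> ctr[1]=1
Ev 7: PC=7 idx=1 pred=N actual=N -> ctr[1]=0
Ev 8: PC=7 idx=1 pred=N actual=N -> ctr[1]=0
Ev 9: PC=7 idx=1 pred=N actual=T -> ctr[1]=1

Answer: T T N N N N N N N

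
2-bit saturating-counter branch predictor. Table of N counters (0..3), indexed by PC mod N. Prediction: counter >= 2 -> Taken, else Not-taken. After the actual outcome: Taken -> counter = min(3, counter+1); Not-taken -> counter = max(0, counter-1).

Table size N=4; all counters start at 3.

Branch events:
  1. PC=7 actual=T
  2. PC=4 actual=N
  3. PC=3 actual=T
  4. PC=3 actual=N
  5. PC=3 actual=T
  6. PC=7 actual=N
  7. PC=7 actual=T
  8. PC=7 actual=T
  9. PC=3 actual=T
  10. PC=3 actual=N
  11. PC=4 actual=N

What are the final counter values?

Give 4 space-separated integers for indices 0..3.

Answer: 1 3 3 2

Derivation:
Ev 1: PC=7 idx=3 pred=T actual=T -> ctr[3]=3
Ev 2: PC=4 idx=0 pred=T actual=N -> ctr[0]=2
Ev 3: PC=3 idx=3 pred=T actual=T -> ctr[3]=3
Ev 4: PC=3 idx=3 pred=T actual=N -> ctr[3]=2
Ev 5: PC=3 idx=3 pred=T actual=T -> ctr[3]=3
Ev 6: PC=7 idx=3 pred=T actual=N -> ctr[3]=2
Ev 7: PC=7 idx=3 pred=T actual=T -> ctr[3]=3
Ev 8: PC=7 idx=3 pred=T actual=T -> ctr[3]=3
Ev 9: PC=3 idx=3 pred=T actual=T -> ctr[3]=3
Ev 10: PC=3 idx=3 pred=T actual=N -> ctr[3]=2
Ev 11: PC=4 idx=0 pred=T actual=N -> ctr[0]=1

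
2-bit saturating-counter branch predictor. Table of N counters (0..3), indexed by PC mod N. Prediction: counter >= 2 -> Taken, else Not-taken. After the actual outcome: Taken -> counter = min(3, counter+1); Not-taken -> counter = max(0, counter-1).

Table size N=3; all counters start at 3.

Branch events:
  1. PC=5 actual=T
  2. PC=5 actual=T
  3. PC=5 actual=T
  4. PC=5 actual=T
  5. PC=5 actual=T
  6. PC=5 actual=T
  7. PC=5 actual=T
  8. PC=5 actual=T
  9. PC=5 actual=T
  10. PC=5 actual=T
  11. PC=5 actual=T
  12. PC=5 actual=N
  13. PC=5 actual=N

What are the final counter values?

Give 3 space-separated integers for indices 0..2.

Ev 1: PC=5 idx=2 pred=T actual=T -> ctr[2]=3
Ev 2: PC=5 idx=2 pred=T actual=T -> ctr[2]=3
Ev 3: PC=5 idx=2 pred=T actual=T -> ctr[2]=3
Ev 4: PC=5 idx=2 pred=T actual=T -> ctr[2]=3
Ev 5: PC=5 idx=2 pred=T actual=T -> ctr[2]=3
Ev 6: PC=5 idx=2 pred=T actual=T -> ctr[2]=3
Ev 7: PC=5 idx=2 pred=T actual=T -> ctr[2]=3
Ev 8: PC=5 idx=2 pred=T actual=T -> ctr[2]=3
Ev 9: PC=5 idx=2 pred=T actual=T -> ctr[2]=3
Ev 10: PC=5 idx=2 pred=T actual=T -> ctr[2]=3
Ev 11: PC=5 idx=2 pred=T actual=T -> ctr[2]=3
Ev 12: PC=5 idx=2 pred=T actual=N -> ctr[2]=2
Ev 13: PC=5 idx=2 pred=T actual=N -> ctr[2]=1

Answer: 3 3 1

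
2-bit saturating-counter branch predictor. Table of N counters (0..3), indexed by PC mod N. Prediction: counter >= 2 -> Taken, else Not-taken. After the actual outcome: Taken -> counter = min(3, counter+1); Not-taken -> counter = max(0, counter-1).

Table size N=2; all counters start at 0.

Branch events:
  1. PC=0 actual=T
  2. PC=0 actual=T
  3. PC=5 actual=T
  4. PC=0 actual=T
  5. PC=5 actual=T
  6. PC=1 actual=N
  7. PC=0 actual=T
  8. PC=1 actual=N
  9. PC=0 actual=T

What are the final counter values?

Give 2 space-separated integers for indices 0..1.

Ev 1: PC=0 idx=0 pred=N actual=T -> ctr[0]=1
Ev 2: PC=0 idx=0 pred=N actual=T -> ctr[0]=2
Ev 3: PC=5 idx=1 pred=N actual=T -> ctr[1]=1
Ev 4: PC=0 idx=0 pred=T actual=T -> ctr[0]=3
Ev 5: PC=5 idx=1 pred=N actual=T -> ctr[1]=2
Ev 6: PC=1 idx=1 pred=T actual=N -> ctr[1]=1
Ev 7: PC=0 idx=0 pred=T actual=T -> ctr[0]=3
Ev 8: PC=1 idx=1 pred=N actual=N -> ctr[1]=0
Ev 9: PC=0 idx=0 pred=T actual=T -> ctr[0]=3

Answer: 3 0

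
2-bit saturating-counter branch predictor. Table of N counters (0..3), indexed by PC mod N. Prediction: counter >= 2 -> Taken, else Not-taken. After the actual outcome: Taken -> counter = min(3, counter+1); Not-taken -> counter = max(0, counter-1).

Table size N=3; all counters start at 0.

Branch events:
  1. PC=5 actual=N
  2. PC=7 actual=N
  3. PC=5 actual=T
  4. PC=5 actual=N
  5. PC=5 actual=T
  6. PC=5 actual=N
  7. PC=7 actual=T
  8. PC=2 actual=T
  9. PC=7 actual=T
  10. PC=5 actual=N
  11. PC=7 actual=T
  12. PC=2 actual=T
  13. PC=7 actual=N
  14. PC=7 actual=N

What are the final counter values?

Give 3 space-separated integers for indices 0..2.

Ev 1: PC=5 idx=2 pred=N actual=N -> ctr[2]=0
Ev 2: PC=7 idx=1 pred=N actual=N -> ctr[1]=0
Ev 3: PC=5 idx=2 pred=N actual=T -> ctr[2]=1
Ev 4: PC=5 idx=2 pred=N actual=N -> ctr[2]=0
Ev 5: PC=5 idx=2 pred=N actual=T -> ctr[2]=1
Ev 6: PC=5 idx=2 pred=N actual=N -> ctr[2]=0
Ev 7: PC=7 idx=1 pred=N actual=T -> ctr[1]=1
Ev 8: PC=2 idx=2 pred=N actual=T -> ctr[2]=1
Ev 9: PC=7 idx=1 pred=N actual=T -> ctr[1]=2
Ev 10: PC=5 idx=2 pred=N actual=N -> ctr[2]=0
Ev 11: PC=7 idx=1 pred=T actual=T -> ctr[1]=3
Ev 12: PC=2 idx=2 pred=N actual=T -> ctr[2]=1
Ev 13: PC=7 idx=1 pred=T actual=N -> ctr[1]=2
Ev 14: PC=7 idx=1 pred=T actual=N -> ctr[1]=1

Answer: 0 1 1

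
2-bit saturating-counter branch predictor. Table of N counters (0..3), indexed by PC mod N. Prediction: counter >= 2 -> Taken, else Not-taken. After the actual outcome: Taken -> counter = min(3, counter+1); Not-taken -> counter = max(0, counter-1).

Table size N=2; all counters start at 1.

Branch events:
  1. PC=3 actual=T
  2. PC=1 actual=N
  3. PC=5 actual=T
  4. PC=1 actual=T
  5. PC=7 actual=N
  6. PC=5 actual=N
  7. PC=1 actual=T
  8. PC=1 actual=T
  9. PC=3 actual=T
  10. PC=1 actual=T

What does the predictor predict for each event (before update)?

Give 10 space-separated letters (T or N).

Answer: N T N T T T N T T T

Derivation:
Ev 1: PC=3 idx=1 pred=N actual=T -> ctr[1]=2
Ev 2: PC=1 idx=1 pred=T actual=N -> ctr[1]=1
Ev 3: PC=5 idx=1 pred=N actual=T -> ctr[1]=2
Ev 4: PC=1 idx=1 pred=T actual=T -> ctr[1]=3
Ev 5: PC=7 idx=1 pred=T actual=N -> ctr[1]=2
Ev 6: PC=5 idx=1 pred=T actual=N -> ctr[1]=1
Ev 7: PC=1 idx=1 pred=N actual=T -> ctr[1]=2
Ev 8: PC=1 idx=1 pred=T actual=T -> ctr[1]=3
Ev 9: PC=3 idx=1 pred=T actual=T -> ctr[1]=3
Ev 10: PC=1 idx=1 pred=T actual=T -> ctr[1]=3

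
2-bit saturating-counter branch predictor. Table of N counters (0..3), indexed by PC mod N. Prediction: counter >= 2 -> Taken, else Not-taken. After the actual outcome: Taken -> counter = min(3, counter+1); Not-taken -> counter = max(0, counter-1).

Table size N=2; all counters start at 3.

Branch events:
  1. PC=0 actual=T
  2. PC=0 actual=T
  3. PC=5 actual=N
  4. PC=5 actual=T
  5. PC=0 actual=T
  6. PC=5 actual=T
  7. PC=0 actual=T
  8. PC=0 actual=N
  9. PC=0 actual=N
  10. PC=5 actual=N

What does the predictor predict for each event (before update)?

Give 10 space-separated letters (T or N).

Ev 1: PC=0 idx=0 pred=T actual=T -> ctr[0]=3
Ev 2: PC=0 idx=0 pred=T actual=T -> ctr[0]=3
Ev 3: PC=5 idx=1 pred=T actual=N -> ctr[1]=2
Ev 4: PC=5 idx=1 pred=T actual=T -> ctr[1]=3
Ev 5: PC=0 idx=0 pred=T actual=T -> ctr[0]=3
Ev 6: PC=5 idx=1 pred=T actual=T -> ctr[1]=3
Ev 7: PC=0 idx=0 pred=T actual=T -> ctr[0]=3
Ev 8: PC=0 idx=0 pred=T actual=N -> ctr[0]=2
Ev 9: PC=0 idx=0 pred=T actual=N -> ctr[0]=1
Ev 10: PC=5 idx=1 pred=T actual=N -> ctr[1]=2

Answer: T T T T T T T T T T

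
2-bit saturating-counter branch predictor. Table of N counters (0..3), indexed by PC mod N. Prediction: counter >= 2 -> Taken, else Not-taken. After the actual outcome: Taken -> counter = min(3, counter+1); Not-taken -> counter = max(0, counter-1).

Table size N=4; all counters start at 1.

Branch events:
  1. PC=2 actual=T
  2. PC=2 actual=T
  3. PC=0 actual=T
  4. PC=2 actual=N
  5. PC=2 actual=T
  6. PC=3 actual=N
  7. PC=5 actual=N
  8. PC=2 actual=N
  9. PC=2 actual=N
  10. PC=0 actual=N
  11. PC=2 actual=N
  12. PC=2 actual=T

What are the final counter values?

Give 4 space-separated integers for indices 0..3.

Answer: 1 0 1 0

Derivation:
Ev 1: PC=2 idx=2 pred=N actual=T -> ctr[2]=2
Ev 2: PC=2 idx=2 pred=T actual=T -> ctr[2]=3
Ev 3: PC=0 idx=0 pred=N actual=T -> ctr[0]=2
Ev 4: PC=2 idx=2 pred=T actual=N -> ctr[2]=2
Ev 5: PC=2 idx=2 pred=T actual=T -> ctr[2]=3
Ev 6: PC=3 idx=3 pred=N actual=N -> ctr[3]=0
Ev 7: PC=5 idx=1 pred=N actual=N -> ctr[1]=0
Ev 8: PC=2 idx=2 pred=T actual=N -> ctr[2]=2
Ev 9: PC=2 idx=2 pred=T actual=N -> ctr[2]=1
Ev 10: PC=0 idx=0 pred=T actual=N -> ctr[0]=1
Ev 11: PC=2 idx=2 pred=N actual=N -> ctr[2]=0
Ev 12: PC=2 idx=2 pred=N actual=T -> ctr[2]=1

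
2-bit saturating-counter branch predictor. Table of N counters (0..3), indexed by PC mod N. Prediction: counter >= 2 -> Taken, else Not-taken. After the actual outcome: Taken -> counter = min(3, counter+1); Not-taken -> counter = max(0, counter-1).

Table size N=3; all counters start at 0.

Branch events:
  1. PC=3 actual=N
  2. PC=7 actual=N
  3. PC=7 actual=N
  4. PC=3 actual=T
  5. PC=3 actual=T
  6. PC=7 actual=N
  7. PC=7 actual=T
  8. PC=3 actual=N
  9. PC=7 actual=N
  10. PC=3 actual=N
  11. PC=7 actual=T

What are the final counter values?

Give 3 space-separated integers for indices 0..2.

Answer: 0 1 0

Derivation:
Ev 1: PC=3 idx=0 pred=N actual=N -> ctr[0]=0
Ev 2: PC=7 idx=1 pred=N actual=N -> ctr[1]=0
Ev 3: PC=7 idx=1 pred=N actual=N -> ctr[1]=0
Ev 4: PC=3 idx=0 pred=N actual=T -> ctr[0]=1
Ev 5: PC=3 idx=0 pred=N actual=T -> ctr[0]=2
Ev 6: PC=7 idx=1 pred=N actual=N -> ctr[1]=0
Ev 7: PC=7 idx=1 pred=N actual=T -> ctr[1]=1
Ev 8: PC=3 idx=0 pred=T actual=N -> ctr[0]=1
Ev 9: PC=7 idx=1 pred=N actual=N -> ctr[1]=0
Ev 10: PC=3 idx=0 pred=N actual=N -> ctr[0]=0
Ev 11: PC=7 idx=1 pred=N actual=T -> ctr[1]=1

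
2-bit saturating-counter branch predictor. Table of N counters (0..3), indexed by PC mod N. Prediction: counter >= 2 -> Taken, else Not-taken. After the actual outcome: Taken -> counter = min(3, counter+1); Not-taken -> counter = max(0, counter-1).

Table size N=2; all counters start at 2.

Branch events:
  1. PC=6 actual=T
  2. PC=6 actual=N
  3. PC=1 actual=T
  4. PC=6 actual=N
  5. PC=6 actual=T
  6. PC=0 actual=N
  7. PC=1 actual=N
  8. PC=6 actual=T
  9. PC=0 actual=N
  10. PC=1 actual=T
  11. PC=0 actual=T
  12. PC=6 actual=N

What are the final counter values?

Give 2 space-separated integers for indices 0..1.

Ev 1: PC=6 idx=0 pred=T actual=T -> ctr[0]=3
Ev 2: PC=6 idx=0 pred=T actual=N -> ctr[0]=2
Ev 3: PC=1 idx=1 pred=T actual=T -> ctr[1]=3
Ev 4: PC=6 idx=0 pred=T actual=N -> ctr[0]=1
Ev 5: PC=6 idx=0 pred=N actual=T -> ctr[0]=2
Ev 6: PC=0 idx=0 pred=T actual=N -> ctr[0]=1
Ev 7: PC=1 idx=1 pred=T actual=N -> ctr[1]=2
Ev 8: PC=6 idx=0 pred=N actual=T -> ctr[0]=2
Ev 9: PC=0 idx=0 pred=T actual=N -> ctr[0]=1
Ev 10: PC=1 idx=1 pred=T actual=T -> ctr[1]=3
Ev 11: PC=0 idx=0 pred=N actual=T -> ctr[0]=2
Ev 12: PC=6 idx=0 pred=T actual=N -> ctr[0]=1

Answer: 1 3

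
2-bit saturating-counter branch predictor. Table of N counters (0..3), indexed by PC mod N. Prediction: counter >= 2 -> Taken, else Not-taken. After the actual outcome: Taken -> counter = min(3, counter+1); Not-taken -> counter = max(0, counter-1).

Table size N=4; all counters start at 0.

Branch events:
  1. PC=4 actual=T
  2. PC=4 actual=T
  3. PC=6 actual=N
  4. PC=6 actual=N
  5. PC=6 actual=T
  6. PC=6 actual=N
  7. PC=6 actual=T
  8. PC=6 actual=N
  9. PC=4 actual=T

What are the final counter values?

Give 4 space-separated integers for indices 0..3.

Answer: 3 0 0 0

Derivation:
Ev 1: PC=4 idx=0 pred=N actual=T -> ctr[0]=1
Ev 2: PC=4 idx=0 pred=N actual=T -> ctr[0]=2
Ev 3: PC=6 idx=2 pred=N actual=N -> ctr[2]=0
Ev 4: PC=6 idx=2 pred=N actual=N -> ctr[2]=0
Ev 5: PC=6 idx=2 pred=N actual=T -> ctr[2]=1
Ev 6: PC=6 idx=2 pred=N actual=N -> ctr[2]=0
Ev 7: PC=6 idx=2 pred=N actual=T -> ctr[2]=1
Ev 8: PC=6 idx=2 pred=N actual=N -> ctr[2]=0
Ev 9: PC=4 idx=0 pred=T actual=T -> ctr[0]=3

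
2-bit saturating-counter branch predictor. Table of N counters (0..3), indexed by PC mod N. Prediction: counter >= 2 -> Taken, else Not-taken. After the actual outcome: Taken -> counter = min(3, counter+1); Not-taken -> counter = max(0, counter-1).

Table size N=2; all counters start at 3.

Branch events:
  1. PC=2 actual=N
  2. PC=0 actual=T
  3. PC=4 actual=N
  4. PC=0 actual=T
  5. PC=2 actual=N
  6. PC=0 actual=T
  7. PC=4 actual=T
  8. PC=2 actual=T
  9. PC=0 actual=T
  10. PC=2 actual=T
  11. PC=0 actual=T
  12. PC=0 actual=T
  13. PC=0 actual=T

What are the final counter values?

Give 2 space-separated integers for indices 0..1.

Answer: 3 3

Derivation:
Ev 1: PC=2 idx=0 pred=T actual=N -> ctr[0]=2
Ev 2: PC=0 idx=0 pred=T actual=T -> ctr[0]=3
Ev 3: PC=4 idx=0 pred=T actual=N -> ctr[0]=2
Ev 4: PC=0 idx=0 pred=T actual=T -> ctr[0]=3
Ev 5: PC=2 idx=0 pred=T actual=N -> ctr[0]=2
Ev 6: PC=0 idx=0 pred=T actual=T -> ctr[0]=3
Ev 7: PC=4 idx=0 pred=T actual=T -> ctr[0]=3
Ev 8: PC=2 idx=0 pred=T actual=T -> ctr[0]=3
Ev 9: PC=0 idx=0 pred=T actual=T -> ctr[0]=3
Ev 10: PC=2 idx=0 pred=T actual=T -> ctr[0]=3
Ev 11: PC=0 idx=0 pred=T actual=T -> ctr[0]=3
Ev 12: PC=0 idx=0 pred=T actual=T -> ctr[0]=3
Ev 13: PC=0 idx=0 pred=T actual=T -> ctr[0]=3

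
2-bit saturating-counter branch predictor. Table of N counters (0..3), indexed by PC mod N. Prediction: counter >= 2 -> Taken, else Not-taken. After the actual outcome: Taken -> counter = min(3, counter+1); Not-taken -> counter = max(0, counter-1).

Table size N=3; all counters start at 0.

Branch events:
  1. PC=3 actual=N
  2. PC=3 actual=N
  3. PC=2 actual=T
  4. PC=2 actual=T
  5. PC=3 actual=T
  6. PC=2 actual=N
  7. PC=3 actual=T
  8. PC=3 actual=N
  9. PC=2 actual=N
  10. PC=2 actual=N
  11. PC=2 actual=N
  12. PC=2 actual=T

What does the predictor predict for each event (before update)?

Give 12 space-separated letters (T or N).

Ev 1: PC=3 idx=0 pred=N actual=N -> ctr[0]=0
Ev 2: PC=3 idx=0 pred=N actual=N -> ctr[0]=0
Ev 3: PC=2 idx=2 pred=N actual=T -> ctr[2]=1
Ev 4: PC=2 idx=2 pred=N actual=T -> ctr[2]=2
Ev 5: PC=3 idx=0 pred=N actual=T -> ctr[0]=1
Ev 6: PC=2 idx=2 pred=T actual=N -> ctr[2]=1
Ev 7: PC=3 idx=0 pred=N actual=T -> ctr[0]=2
Ev 8: PC=3 idx=0 pred=T actual=N -> ctr[0]=1
Ev 9: PC=2 idx=2 pred=N actual=N -> ctr[2]=0
Ev 10: PC=2 idx=2 pred=N actual=N -> ctr[2]=0
Ev 11: PC=2 idx=2 pred=N actual=N -> ctr[2]=0
Ev 12: PC=2 idx=2 pred=N actual=T -> ctr[2]=1

Answer: N N N N N T N T N N N N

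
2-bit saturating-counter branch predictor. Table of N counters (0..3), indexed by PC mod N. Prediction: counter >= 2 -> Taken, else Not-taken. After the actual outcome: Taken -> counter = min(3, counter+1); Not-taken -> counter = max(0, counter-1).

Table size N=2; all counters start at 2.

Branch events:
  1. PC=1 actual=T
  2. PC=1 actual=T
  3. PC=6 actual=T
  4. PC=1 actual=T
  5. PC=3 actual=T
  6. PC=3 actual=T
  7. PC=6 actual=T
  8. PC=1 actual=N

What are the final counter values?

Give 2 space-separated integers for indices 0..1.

Ev 1: PC=1 idx=1 pred=T actual=T -> ctr[1]=3
Ev 2: PC=1 idx=1 pred=T actual=T -> ctr[1]=3
Ev 3: PC=6 idx=0 pred=T actual=T -> ctr[0]=3
Ev 4: PC=1 idx=1 pred=T actual=T -> ctr[1]=3
Ev 5: PC=3 idx=1 pred=T actual=T -> ctr[1]=3
Ev 6: PC=3 idx=1 pred=T actual=T -> ctr[1]=3
Ev 7: PC=6 idx=0 pred=T actual=T -> ctr[0]=3
Ev 8: PC=1 idx=1 pred=T actual=N -> ctr[1]=2

Answer: 3 2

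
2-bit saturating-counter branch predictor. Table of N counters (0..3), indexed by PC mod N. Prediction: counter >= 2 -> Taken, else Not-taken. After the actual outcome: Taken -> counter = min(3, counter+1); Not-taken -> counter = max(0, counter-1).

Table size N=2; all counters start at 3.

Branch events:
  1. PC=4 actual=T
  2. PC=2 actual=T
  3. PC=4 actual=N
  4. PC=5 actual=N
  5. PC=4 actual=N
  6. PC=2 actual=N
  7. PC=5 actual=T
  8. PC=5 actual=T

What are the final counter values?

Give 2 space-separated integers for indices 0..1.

Answer: 0 3

Derivation:
Ev 1: PC=4 idx=0 pred=T actual=T -> ctr[0]=3
Ev 2: PC=2 idx=0 pred=T actual=T -> ctr[0]=3
Ev 3: PC=4 idx=0 pred=T actual=N -> ctr[0]=2
Ev 4: PC=5 idx=1 pred=T actual=N -> ctr[1]=2
Ev 5: PC=4 idx=0 pred=T actual=N -> ctr[0]=1
Ev 6: PC=2 idx=0 pred=N actual=N -> ctr[0]=0
Ev 7: PC=5 idx=1 pred=T actual=T -> ctr[1]=3
Ev 8: PC=5 idx=1 pred=T actual=T -> ctr[1]=3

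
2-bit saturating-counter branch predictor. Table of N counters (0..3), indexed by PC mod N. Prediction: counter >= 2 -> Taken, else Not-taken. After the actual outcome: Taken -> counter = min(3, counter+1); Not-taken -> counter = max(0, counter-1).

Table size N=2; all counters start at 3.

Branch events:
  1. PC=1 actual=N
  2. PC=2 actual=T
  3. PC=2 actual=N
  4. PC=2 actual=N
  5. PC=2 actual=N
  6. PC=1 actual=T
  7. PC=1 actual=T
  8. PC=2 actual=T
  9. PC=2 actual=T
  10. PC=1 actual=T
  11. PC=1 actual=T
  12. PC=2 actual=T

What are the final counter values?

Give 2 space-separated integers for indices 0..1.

Answer: 3 3

Derivation:
Ev 1: PC=1 idx=1 pred=T actual=N -> ctr[1]=2
Ev 2: PC=2 idx=0 pred=T actual=T -> ctr[0]=3
Ev 3: PC=2 idx=0 pred=T actual=N -> ctr[0]=2
Ev 4: PC=2 idx=0 pred=T actual=N -> ctr[0]=1
Ev 5: PC=2 idx=0 pred=N actual=N -> ctr[0]=0
Ev 6: PC=1 idx=1 pred=T actual=T -> ctr[1]=3
Ev 7: PC=1 idx=1 pred=T actual=T -> ctr[1]=3
Ev 8: PC=2 idx=0 pred=N actual=T -> ctr[0]=1
Ev 9: PC=2 idx=0 pred=N actual=T -> ctr[0]=2
Ev 10: PC=1 idx=1 pred=T actual=T -> ctr[1]=3
Ev 11: PC=1 idx=1 pred=T actual=T -> ctr[1]=3
Ev 12: PC=2 idx=0 pred=T actual=T -> ctr[0]=3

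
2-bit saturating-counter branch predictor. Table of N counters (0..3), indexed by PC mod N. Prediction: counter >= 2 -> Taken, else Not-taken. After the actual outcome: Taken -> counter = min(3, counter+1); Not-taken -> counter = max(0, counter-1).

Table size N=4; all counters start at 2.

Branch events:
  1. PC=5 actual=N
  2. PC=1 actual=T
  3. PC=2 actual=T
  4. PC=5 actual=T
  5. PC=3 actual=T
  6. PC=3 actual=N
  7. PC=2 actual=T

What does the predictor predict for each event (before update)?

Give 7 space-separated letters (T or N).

Answer: T N T T T T T

Derivation:
Ev 1: PC=5 idx=1 pred=T actual=N -> ctr[1]=1
Ev 2: PC=1 idx=1 pred=N actual=T -> ctr[1]=2
Ev 3: PC=2 idx=2 pred=T actual=T -> ctr[2]=3
Ev 4: PC=5 idx=1 pred=T actual=T -> ctr[1]=3
Ev 5: PC=3 idx=3 pred=T actual=T -> ctr[3]=3
Ev 6: PC=3 idx=3 pred=T actual=N -> ctr[3]=2
Ev 7: PC=2 idx=2 pred=T actual=T -> ctr[2]=3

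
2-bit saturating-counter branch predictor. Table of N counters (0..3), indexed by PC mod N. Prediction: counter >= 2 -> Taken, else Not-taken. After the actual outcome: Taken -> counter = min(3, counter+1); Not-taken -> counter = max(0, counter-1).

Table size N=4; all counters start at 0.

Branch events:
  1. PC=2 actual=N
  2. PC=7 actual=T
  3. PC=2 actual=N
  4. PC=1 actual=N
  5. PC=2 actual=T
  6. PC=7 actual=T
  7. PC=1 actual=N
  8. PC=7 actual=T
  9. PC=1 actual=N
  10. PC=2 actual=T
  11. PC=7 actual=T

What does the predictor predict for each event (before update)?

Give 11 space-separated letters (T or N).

Answer: N N N N N N N T N N T

Derivation:
Ev 1: PC=2 idx=2 pred=N actual=N -> ctr[2]=0
Ev 2: PC=7 idx=3 pred=N actual=T -> ctr[3]=1
Ev 3: PC=2 idx=2 pred=N actual=N -> ctr[2]=0
Ev 4: PC=1 idx=1 pred=N actual=N -> ctr[1]=0
Ev 5: PC=2 idx=2 pred=N actual=T -> ctr[2]=1
Ev 6: PC=7 idx=3 pred=N actual=T -> ctr[3]=2
Ev 7: PC=1 idx=1 pred=N actual=N -> ctr[1]=0
Ev 8: PC=7 idx=3 pred=T actual=T -> ctr[3]=3
Ev 9: PC=1 idx=1 pred=N actual=N -> ctr[1]=0
Ev 10: PC=2 idx=2 pred=N actual=T -> ctr[2]=2
Ev 11: PC=7 idx=3 pred=T actual=T -> ctr[3]=3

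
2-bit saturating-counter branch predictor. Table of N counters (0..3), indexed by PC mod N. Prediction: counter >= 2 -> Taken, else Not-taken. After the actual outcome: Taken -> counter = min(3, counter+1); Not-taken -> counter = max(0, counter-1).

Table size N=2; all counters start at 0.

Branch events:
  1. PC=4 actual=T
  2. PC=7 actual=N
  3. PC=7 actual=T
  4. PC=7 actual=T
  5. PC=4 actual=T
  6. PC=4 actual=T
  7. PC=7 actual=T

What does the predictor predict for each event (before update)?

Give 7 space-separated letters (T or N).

Answer: N N N N N T T

Derivation:
Ev 1: PC=4 idx=0 pred=N actual=T -> ctr[0]=1
Ev 2: PC=7 idx=1 pred=N actual=N -> ctr[1]=0
Ev 3: PC=7 idx=1 pred=N actual=T -> ctr[1]=1
Ev 4: PC=7 idx=1 pred=N actual=T -> ctr[1]=2
Ev 5: PC=4 idx=0 pred=N actual=T -> ctr[0]=2
Ev 6: PC=4 idx=0 pred=T actual=T -> ctr[0]=3
Ev 7: PC=7 idx=1 pred=T actual=T -> ctr[1]=3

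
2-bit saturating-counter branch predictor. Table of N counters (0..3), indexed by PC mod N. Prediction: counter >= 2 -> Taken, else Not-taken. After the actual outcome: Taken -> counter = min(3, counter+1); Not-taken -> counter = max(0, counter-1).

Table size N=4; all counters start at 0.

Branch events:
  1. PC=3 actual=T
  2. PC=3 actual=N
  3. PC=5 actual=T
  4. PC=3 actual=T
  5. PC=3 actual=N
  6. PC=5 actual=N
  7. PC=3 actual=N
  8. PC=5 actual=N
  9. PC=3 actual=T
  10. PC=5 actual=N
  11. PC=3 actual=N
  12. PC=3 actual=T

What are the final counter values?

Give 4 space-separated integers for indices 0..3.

Answer: 0 0 0 1

Derivation:
Ev 1: PC=3 idx=3 pred=N actual=T -> ctr[3]=1
Ev 2: PC=3 idx=3 pred=N actual=N -> ctr[3]=0
Ev 3: PC=5 idx=1 pred=N actual=T -> ctr[1]=1
Ev 4: PC=3 idx=3 pred=N actual=T -> ctr[3]=1
Ev 5: PC=3 idx=3 pred=N actual=N -> ctr[3]=0
Ev 6: PC=5 idx=1 pred=N actual=N -> ctr[1]=0
Ev 7: PC=3 idx=3 pred=N actual=N -> ctr[3]=0
Ev 8: PC=5 idx=1 pred=N actual=N -> ctr[1]=0
Ev 9: PC=3 idx=3 pred=N actual=T -> ctr[3]=1
Ev 10: PC=5 idx=1 pred=N actual=N -> ctr[1]=0
Ev 11: PC=3 idx=3 pred=N actual=N -> ctr[3]=0
Ev 12: PC=3 idx=3 pred=N actual=T -> ctr[3]=1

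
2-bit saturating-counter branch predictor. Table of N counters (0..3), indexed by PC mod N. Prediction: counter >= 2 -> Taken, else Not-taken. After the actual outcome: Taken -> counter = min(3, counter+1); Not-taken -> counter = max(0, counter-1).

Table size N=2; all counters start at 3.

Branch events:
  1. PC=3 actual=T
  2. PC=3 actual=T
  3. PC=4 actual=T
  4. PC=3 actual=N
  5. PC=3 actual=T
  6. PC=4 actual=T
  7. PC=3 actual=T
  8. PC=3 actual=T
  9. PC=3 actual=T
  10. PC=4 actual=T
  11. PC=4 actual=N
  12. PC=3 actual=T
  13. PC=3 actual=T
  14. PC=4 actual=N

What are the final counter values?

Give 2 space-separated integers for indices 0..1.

Ev 1: PC=3 idx=1 pred=T actual=T -> ctr[1]=3
Ev 2: PC=3 idx=1 pred=T actual=T -> ctr[1]=3
Ev 3: PC=4 idx=0 pred=T actual=T -> ctr[0]=3
Ev 4: PC=3 idx=1 pred=T actual=N -> ctr[1]=2
Ev 5: PC=3 idx=1 pred=T actual=T -> ctr[1]=3
Ev 6: PC=4 idx=0 pred=T actual=T -> ctr[0]=3
Ev 7: PC=3 idx=1 pred=T actual=T -> ctr[1]=3
Ev 8: PC=3 idx=1 pred=T actual=T -> ctr[1]=3
Ev 9: PC=3 idx=1 pred=T actual=T -> ctr[1]=3
Ev 10: PC=4 idx=0 pred=T actual=T -> ctr[0]=3
Ev 11: PC=4 idx=0 pred=T actual=N -> ctr[0]=2
Ev 12: PC=3 idx=1 pred=T actual=T -> ctr[1]=3
Ev 13: PC=3 idx=1 pred=T actual=T -> ctr[1]=3
Ev 14: PC=4 idx=0 pred=T actual=N -> ctr[0]=1

Answer: 1 3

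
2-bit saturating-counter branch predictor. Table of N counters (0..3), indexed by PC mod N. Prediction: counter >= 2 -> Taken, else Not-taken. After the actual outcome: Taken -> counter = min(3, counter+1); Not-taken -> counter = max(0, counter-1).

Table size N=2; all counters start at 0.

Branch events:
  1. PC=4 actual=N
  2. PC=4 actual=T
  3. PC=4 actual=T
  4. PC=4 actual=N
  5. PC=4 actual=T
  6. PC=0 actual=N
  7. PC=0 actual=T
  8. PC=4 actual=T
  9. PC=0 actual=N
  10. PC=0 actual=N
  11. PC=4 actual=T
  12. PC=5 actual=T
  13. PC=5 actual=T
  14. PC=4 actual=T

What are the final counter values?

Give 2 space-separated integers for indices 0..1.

Ev 1: PC=4 idx=0 pred=N actual=N -> ctr[0]=0
Ev 2: PC=4 idx=0 pred=N actual=T -> ctr[0]=1
Ev 3: PC=4 idx=0 pred=N actual=T -> ctr[0]=2
Ev 4: PC=4 idx=0 pred=T actual=N -> ctr[0]=1
Ev 5: PC=4 idx=0 pred=N actual=T -> ctr[0]=2
Ev 6: PC=0 idx=0 pred=T actual=N -> ctr[0]=1
Ev 7: PC=0 idx=0 pred=N actual=T -> ctr[0]=2
Ev 8: PC=4 idx=0 pred=T actual=T -> ctr[0]=3
Ev 9: PC=0 idx=0 pred=T actual=N -> ctr[0]=2
Ev 10: PC=0 idx=0 pred=T actual=N -> ctr[0]=1
Ev 11: PC=4 idx=0 pred=N actual=T -> ctr[0]=2
Ev 12: PC=5 idx=1 pred=N actual=T -> ctr[1]=1
Ev 13: PC=5 idx=1 pred=N actual=T -> ctr[1]=2
Ev 14: PC=4 idx=0 pred=T actual=T -> ctr[0]=3

Answer: 3 2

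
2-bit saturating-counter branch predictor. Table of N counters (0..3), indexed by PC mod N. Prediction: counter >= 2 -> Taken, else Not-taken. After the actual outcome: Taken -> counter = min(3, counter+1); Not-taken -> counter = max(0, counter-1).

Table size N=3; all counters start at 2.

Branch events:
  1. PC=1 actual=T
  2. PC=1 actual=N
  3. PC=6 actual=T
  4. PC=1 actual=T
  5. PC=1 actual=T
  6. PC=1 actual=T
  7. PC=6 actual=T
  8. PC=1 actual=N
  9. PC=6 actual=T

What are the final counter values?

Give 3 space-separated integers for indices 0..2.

Ev 1: PC=1 idx=1 pred=T actual=T -> ctr[1]=3
Ev 2: PC=1 idx=1 pred=T actual=N -> ctr[1]=2
Ev 3: PC=6 idx=0 pred=T actual=T -> ctr[0]=3
Ev 4: PC=1 idx=1 pred=T actual=T -> ctr[1]=3
Ev 5: PC=1 idx=1 pred=T actual=T -> ctr[1]=3
Ev 6: PC=1 idx=1 pred=T actual=T -> ctr[1]=3
Ev 7: PC=6 idx=0 pred=T actual=T -> ctr[0]=3
Ev 8: PC=1 idx=1 pred=T actual=N -> ctr[1]=2
Ev 9: PC=6 idx=0 pred=T actual=T -> ctr[0]=3

Answer: 3 2 2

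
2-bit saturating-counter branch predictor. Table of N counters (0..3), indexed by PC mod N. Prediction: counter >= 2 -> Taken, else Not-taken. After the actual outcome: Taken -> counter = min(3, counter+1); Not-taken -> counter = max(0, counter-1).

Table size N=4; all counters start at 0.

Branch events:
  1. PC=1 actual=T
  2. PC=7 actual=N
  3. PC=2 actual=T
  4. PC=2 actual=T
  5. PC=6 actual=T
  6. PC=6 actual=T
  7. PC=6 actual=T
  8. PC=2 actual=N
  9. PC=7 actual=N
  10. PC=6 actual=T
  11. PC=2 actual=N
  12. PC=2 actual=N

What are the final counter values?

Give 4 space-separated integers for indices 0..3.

Ev 1: PC=1 idx=1 pred=N actual=T -> ctr[1]=1
Ev 2: PC=7 idx=3 pred=N actual=N -> ctr[3]=0
Ev 3: PC=2 idx=2 pred=N actual=T -> ctr[2]=1
Ev 4: PC=2 idx=2 pred=N actual=T -> ctr[2]=2
Ev 5: PC=6 idx=2 pred=T actual=T -> ctr[2]=3
Ev 6: PC=6 idx=2 pred=T actual=T -> ctr[2]=3
Ev 7: PC=6 idx=2 pred=T actual=T -> ctr[2]=3
Ev 8: PC=2 idx=2 pred=T actual=N -> ctr[2]=2
Ev 9: PC=7 idx=3 pred=N actual=N -> ctr[3]=0
Ev 10: PC=6 idx=2 pred=T actual=T -> ctr[2]=3
Ev 11: PC=2 idx=2 pred=T actual=N -> ctr[2]=2
Ev 12: PC=2 idx=2 pred=T actual=N -> ctr[2]=1

Answer: 0 1 1 0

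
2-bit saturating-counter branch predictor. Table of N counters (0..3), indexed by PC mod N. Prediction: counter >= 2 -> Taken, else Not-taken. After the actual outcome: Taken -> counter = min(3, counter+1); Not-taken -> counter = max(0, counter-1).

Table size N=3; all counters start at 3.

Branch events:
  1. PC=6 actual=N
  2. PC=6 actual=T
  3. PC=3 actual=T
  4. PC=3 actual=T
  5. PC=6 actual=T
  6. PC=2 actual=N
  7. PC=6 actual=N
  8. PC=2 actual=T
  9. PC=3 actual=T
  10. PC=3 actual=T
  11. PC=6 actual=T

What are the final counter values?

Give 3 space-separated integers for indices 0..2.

Ev 1: PC=6 idx=0 pred=T actual=N -> ctr[0]=2
Ev 2: PC=6 idx=0 pred=T actual=T -> ctr[0]=3
Ev 3: PC=3 idx=0 pred=T actual=T -> ctr[0]=3
Ev 4: PC=3 idx=0 pred=T actual=T -> ctr[0]=3
Ev 5: PC=6 idx=0 pred=T actual=T -> ctr[0]=3
Ev 6: PC=2 idx=2 pred=T actual=N -> ctr[2]=2
Ev 7: PC=6 idx=0 pred=T actual=N -> ctr[0]=2
Ev 8: PC=2 idx=2 pred=T actual=T -> ctr[2]=3
Ev 9: PC=3 idx=0 pred=T actual=T -> ctr[0]=3
Ev 10: PC=3 idx=0 pred=T actual=T -> ctr[0]=3
Ev 11: PC=6 idx=0 pred=T actual=T -> ctr[0]=3

Answer: 3 3 3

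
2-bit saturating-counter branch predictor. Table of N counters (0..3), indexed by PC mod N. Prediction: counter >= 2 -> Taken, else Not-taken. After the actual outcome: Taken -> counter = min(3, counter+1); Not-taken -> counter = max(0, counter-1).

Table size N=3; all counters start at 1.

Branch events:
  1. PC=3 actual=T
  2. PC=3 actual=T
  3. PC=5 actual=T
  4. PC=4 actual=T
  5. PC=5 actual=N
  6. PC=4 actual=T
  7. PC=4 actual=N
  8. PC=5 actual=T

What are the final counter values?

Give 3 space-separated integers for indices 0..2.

Ev 1: PC=3 idx=0 pred=N actual=T -> ctr[0]=2
Ev 2: PC=3 idx=0 pred=T actual=T -> ctr[0]=3
Ev 3: PC=5 idx=2 pred=N actual=T -> ctr[2]=2
Ev 4: PC=4 idx=1 pred=N actual=T -> ctr[1]=2
Ev 5: PC=5 idx=2 pred=T actual=N -> ctr[2]=1
Ev 6: PC=4 idx=1 pred=T actual=T -> ctr[1]=3
Ev 7: PC=4 idx=1 pred=T actual=N -> ctr[1]=2
Ev 8: PC=5 idx=2 pred=N actual=T -> ctr[2]=2

Answer: 3 2 2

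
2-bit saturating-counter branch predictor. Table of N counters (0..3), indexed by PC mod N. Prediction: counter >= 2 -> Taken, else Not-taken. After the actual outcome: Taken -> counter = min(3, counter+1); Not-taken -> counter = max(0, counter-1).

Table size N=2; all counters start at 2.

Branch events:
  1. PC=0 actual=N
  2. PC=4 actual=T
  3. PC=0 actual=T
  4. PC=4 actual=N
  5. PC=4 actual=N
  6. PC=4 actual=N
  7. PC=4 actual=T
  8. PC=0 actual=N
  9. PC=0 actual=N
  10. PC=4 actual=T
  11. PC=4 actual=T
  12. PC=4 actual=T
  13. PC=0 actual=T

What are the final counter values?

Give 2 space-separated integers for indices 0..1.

Ev 1: PC=0 idx=0 pred=T actual=N -> ctr[0]=1
Ev 2: PC=4 idx=0 pred=N actual=T -> ctr[0]=2
Ev 3: PC=0 idx=0 pred=T actual=T -> ctr[0]=3
Ev 4: PC=4 idx=0 pred=T actual=N -> ctr[0]=2
Ev 5: PC=4 idx=0 pred=T actual=N -> ctr[0]=1
Ev 6: PC=4 idx=0 pred=N actual=N -> ctr[0]=0
Ev 7: PC=4 idx=0 pred=N actual=T -> ctr[0]=1
Ev 8: PC=0 idx=0 pred=N actual=N -> ctr[0]=0
Ev 9: PC=0 idx=0 pred=N actual=N -> ctr[0]=0
Ev 10: PC=4 idx=0 pred=N actual=T -> ctr[0]=1
Ev 11: PC=4 idx=0 pred=N actual=T -> ctr[0]=2
Ev 12: PC=4 idx=0 pred=T actual=T -> ctr[0]=3
Ev 13: PC=0 idx=0 pred=T actual=T -> ctr[0]=3

Answer: 3 2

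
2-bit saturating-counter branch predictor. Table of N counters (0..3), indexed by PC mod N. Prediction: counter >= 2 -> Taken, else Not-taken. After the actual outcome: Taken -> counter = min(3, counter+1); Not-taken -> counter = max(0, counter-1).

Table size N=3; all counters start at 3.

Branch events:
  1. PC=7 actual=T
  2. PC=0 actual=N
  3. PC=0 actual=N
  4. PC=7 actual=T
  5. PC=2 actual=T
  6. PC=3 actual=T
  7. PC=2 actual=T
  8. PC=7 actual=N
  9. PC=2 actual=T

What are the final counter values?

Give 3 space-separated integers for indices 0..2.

Ev 1: PC=7 idx=1 pred=T actual=T -> ctr[1]=3
Ev 2: PC=0 idx=0 pred=T actual=N -> ctr[0]=2
Ev 3: PC=0 idx=0 pred=T actual=N -> ctr[0]=1
Ev 4: PC=7 idx=1 pred=T actual=T -> ctr[1]=3
Ev 5: PC=2 idx=2 pred=T actual=T -> ctr[2]=3
Ev 6: PC=3 idx=0 pred=N actual=T -> ctr[0]=2
Ev 7: PC=2 idx=2 pred=T actual=T -> ctr[2]=3
Ev 8: PC=7 idx=1 pred=T actual=N -> ctr[1]=2
Ev 9: PC=2 idx=2 pred=T actual=T -> ctr[2]=3

Answer: 2 2 3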